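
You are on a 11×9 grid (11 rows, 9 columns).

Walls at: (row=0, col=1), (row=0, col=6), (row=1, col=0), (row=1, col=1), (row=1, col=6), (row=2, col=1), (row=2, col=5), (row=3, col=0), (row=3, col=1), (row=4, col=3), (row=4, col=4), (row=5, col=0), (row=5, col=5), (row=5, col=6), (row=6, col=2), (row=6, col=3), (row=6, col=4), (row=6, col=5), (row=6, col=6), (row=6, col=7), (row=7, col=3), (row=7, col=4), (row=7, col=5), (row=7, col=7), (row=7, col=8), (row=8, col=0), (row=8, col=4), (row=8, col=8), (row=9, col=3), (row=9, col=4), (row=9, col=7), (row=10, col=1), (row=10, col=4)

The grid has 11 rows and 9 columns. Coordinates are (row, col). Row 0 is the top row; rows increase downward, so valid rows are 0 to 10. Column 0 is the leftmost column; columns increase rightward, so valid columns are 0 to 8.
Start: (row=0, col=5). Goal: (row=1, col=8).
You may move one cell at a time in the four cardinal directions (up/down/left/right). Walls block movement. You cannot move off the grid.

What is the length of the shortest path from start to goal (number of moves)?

BFS from (row=0, col=5) until reaching (row=1, col=8):
  Distance 0: (row=0, col=5)
  Distance 1: (row=0, col=4), (row=1, col=5)
  Distance 2: (row=0, col=3), (row=1, col=4)
  Distance 3: (row=0, col=2), (row=1, col=3), (row=2, col=4)
  Distance 4: (row=1, col=2), (row=2, col=3), (row=3, col=4)
  Distance 5: (row=2, col=2), (row=3, col=3), (row=3, col=5)
  Distance 6: (row=3, col=2), (row=3, col=6), (row=4, col=5)
  Distance 7: (row=2, col=6), (row=3, col=7), (row=4, col=2), (row=4, col=6)
  Distance 8: (row=2, col=7), (row=3, col=8), (row=4, col=1), (row=4, col=7), (row=5, col=2)
  Distance 9: (row=1, col=7), (row=2, col=8), (row=4, col=0), (row=4, col=8), (row=5, col=1), (row=5, col=3), (row=5, col=7)
  Distance 10: (row=0, col=7), (row=1, col=8), (row=5, col=4), (row=5, col=8), (row=6, col=1)  <- goal reached here
One shortest path (10 moves): (row=0, col=5) -> (row=0, col=4) -> (row=1, col=4) -> (row=2, col=4) -> (row=3, col=4) -> (row=3, col=5) -> (row=3, col=6) -> (row=3, col=7) -> (row=3, col=8) -> (row=2, col=8) -> (row=1, col=8)

Answer: Shortest path length: 10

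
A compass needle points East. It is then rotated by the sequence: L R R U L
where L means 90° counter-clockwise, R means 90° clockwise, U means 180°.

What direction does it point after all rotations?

Start: East
  L (left (90° counter-clockwise)) -> North
  R (right (90° clockwise)) -> East
  R (right (90° clockwise)) -> South
  U (U-turn (180°)) -> North
  L (left (90° counter-clockwise)) -> West
Final: West

Answer: Final heading: West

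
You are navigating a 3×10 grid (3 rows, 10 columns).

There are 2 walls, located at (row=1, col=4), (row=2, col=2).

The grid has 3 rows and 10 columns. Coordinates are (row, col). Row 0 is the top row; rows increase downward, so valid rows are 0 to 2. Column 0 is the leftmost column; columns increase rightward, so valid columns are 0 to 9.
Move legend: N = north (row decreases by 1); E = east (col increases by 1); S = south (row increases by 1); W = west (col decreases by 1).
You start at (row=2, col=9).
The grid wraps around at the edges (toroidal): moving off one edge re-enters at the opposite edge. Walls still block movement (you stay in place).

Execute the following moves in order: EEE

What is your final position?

Answer: Final position: (row=2, col=1)

Derivation:
Start: (row=2, col=9)
  E (east): (row=2, col=9) -> (row=2, col=0)
  E (east): (row=2, col=0) -> (row=2, col=1)
  E (east): blocked, stay at (row=2, col=1)
Final: (row=2, col=1)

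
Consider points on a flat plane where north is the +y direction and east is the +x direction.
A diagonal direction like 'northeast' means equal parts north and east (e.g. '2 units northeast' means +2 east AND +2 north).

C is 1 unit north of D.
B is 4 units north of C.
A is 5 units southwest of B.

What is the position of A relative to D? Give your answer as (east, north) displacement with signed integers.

Place D at the origin (east=0, north=0).
  C is 1 unit north of D: delta (east=+0, north=+1); C at (east=0, north=1).
  B is 4 units north of C: delta (east=+0, north=+4); B at (east=0, north=5).
  A is 5 units southwest of B: delta (east=-5, north=-5); A at (east=-5, north=0).
Therefore A relative to D: (east=-5, north=0).

Answer: A is at (east=-5, north=0) relative to D.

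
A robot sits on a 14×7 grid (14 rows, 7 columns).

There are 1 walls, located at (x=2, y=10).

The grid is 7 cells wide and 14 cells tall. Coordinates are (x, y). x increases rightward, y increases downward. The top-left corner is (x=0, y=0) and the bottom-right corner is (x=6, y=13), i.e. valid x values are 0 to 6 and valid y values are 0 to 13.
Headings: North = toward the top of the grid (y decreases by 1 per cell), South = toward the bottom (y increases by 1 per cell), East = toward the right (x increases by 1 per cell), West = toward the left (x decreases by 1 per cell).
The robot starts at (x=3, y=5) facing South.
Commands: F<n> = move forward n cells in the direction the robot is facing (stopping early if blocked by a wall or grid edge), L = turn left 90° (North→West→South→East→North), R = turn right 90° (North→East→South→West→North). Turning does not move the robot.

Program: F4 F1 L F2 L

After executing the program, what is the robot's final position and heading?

Start: (x=3, y=5), facing South
  F4: move forward 4, now at (x=3, y=9)
  F1: move forward 1, now at (x=3, y=10)
  L: turn left, now facing East
  F2: move forward 2, now at (x=5, y=10)
  L: turn left, now facing North
Final: (x=5, y=10), facing North

Answer: Final position: (x=5, y=10), facing North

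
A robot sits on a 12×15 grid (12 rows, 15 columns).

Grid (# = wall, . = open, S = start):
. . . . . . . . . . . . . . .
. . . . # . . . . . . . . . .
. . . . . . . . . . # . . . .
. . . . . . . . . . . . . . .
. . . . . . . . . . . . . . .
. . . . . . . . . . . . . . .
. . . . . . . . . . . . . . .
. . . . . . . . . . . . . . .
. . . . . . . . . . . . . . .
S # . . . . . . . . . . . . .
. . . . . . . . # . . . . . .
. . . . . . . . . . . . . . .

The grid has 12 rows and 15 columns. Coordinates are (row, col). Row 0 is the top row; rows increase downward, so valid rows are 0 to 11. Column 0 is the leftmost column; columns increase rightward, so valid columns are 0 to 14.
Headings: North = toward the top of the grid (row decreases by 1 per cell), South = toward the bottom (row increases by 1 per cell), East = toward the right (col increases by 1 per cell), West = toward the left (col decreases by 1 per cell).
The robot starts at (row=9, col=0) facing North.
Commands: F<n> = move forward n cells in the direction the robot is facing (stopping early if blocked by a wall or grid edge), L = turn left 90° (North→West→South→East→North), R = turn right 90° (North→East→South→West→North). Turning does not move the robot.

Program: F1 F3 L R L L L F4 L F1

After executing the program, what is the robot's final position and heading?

Answer: Final position: (row=4, col=4), facing North

Derivation:
Start: (row=9, col=0), facing North
  F1: move forward 1, now at (row=8, col=0)
  F3: move forward 3, now at (row=5, col=0)
  L: turn left, now facing West
  R: turn right, now facing North
  L: turn left, now facing West
  L: turn left, now facing South
  L: turn left, now facing East
  F4: move forward 4, now at (row=5, col=4)
  L: turn left, now facing North
  F1: move forward 1, now at (row=4, col=4)
Final: (row=4, col=4), facing North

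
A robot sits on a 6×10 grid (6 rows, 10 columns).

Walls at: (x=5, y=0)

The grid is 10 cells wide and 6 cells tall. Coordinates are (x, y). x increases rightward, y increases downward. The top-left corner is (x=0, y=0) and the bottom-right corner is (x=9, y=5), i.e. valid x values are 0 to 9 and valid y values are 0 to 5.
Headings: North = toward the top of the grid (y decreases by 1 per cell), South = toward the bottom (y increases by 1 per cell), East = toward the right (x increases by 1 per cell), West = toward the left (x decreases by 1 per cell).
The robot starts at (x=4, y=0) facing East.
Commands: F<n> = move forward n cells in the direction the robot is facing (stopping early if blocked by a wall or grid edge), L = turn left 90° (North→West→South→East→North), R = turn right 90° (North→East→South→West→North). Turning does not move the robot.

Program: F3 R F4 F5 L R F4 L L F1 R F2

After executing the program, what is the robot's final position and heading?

Start: (x=4, y=0), facing East
  F3: move forward 0/3 (blocked), now at (x=4, y=0)
  R: turn right, now facing South
  F4: move forward 4, now at (x=4, y=4)
  F5: move forward 1/5 (blocked), now at (x=4, y=5)
  L: turn left, now facing East
  R: turn right, now facing South
  F4: move forward 0/4 (blocked), now at (x=4, y=5)
  L: turn left, now facing East
  L: turn left, now facing North
  F1: move forward 1, now at (x=4, y=4)
  R: turn right, now facing East
  F2: move forward 2, now at (x=6, y=4)
Final: (x=6, y=4), facing East

Answer: Final position: (x=6, y=4), facing East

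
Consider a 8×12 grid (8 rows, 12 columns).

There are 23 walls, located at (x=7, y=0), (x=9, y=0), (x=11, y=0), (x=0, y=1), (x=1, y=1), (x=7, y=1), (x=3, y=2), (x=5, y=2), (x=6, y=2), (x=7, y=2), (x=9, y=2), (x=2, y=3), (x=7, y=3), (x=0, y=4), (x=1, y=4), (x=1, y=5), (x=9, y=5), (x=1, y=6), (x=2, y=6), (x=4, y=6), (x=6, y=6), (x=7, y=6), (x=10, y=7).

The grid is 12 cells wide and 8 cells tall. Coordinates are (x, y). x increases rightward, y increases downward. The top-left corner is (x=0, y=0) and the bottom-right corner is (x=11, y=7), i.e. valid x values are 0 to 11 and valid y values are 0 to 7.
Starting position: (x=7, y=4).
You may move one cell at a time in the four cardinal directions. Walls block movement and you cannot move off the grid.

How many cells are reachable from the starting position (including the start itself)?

BFS flood-fill from (x=7, y=4):
  Distance 0: (x=7, y=4)
  Distance 1: (x=6, y=4), (x=8, y=4), (x=7, y=5)
  Distance 2: (x=6, y=3), (x=8, y=3), (x=5, y=4), (x=9, y=4), (x=6, y=5), (x=8, y=5)
  Distance 3: (x=8, y=2), (x=5, y=3), (x=9, y=3), (x=4, y=4), (x=10, y=4), (x=5, y=5), (x=8, y=6)
  Distance 4: (x=8, y=1), (x=4, y=3), (x=10, y=3), (x=3, y=4), (x=11, y=4), (x=4, y=5), (x=10, y=5), (x=5, y=6), (x=9, y=6), (x=8, y=7)
  Distance 5: (x=8, y=0), (x=9, y=1), (x=4, y=2), (x=10, y=2), (x=3, y=3), (x=11, y=3), (x=2, y=4), (x=3, y=5), (x=11, y=5), (x=10, y=6), (x=5, y=7), (x=7, y=7), (x=9, y=7)
  Distance 6: (x=4, y=1), (x=10, y=1), (x=11, y=2), (x=2, y=5), (x=3, y=6), (x=11, y=6), (x=4, y=7), (x=6, y=7)
  Distance 7: (x=4, y=0), (x=10, y=0), (x=3, y=1), (x=5, y=1), (x=11, y=1), (x=3, y=7), (x=11, y=7)
  Distance 8: (x=3, y=0), (x=5, y=0), (x=2, y=1), (x=6, y=1), (x=2, y=7)
  Distance 9: (x=2, y=0), (x=6, y=0), (x=2, y=2), (x=1, y=7)
  Distance 10: (x=1, y=0), (x=1, y=2), (x=0, y=7)
  Distance 11: (x=0, y=0), (x=0, y=2), (x=1, y=3), (x=0, y=6)
  Distance 12: (x=0, y=3), (x=0, y=5)
Total reachable: 73 (grid has 73 open cells total)

Answer: Reachable cells: 73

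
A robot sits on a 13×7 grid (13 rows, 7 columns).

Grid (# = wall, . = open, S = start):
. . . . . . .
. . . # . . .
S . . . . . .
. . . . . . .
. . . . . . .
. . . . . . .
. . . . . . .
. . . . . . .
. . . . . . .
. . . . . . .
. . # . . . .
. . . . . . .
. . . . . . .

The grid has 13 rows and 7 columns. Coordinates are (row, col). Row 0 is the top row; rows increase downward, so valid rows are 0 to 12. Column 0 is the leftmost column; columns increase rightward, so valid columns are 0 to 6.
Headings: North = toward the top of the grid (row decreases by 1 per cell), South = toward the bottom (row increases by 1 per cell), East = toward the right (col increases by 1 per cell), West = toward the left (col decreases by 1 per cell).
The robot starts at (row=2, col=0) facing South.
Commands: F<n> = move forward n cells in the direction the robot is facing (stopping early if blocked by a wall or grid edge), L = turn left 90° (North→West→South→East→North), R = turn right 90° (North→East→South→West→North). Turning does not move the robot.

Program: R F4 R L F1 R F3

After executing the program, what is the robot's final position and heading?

Start: (row=2, col=0), facing South
  R: turn right, now facing West
  F4: move forward 0/4 (blocked), now at (row=2, col=0)
  R: turn right, now facing North
  L: turn left, now facing West
  F1: move forward 0/1 (blocked), now at (row=2, col=0)
  R: turn right, now facing North
  F3: move forward 2/3 (blocked), now at (row=0, col=0)
Final: (row=0, col=0), facing North

Answer: Final position: (row=0, col=0), facing North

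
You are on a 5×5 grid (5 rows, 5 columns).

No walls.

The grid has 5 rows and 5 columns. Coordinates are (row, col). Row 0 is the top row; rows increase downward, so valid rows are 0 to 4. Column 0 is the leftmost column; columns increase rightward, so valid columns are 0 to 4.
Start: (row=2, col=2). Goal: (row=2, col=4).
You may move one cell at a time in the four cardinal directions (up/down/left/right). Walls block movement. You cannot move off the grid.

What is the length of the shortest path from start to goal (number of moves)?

BFS from (row=2, col=2) until reaching (row=2, col=4):
  Distance 0: (row=2, col=2)
  Distance 1: (row=1, col=2), (row=2, col=1), (row=2, col=3), (row=3, col=2)
  Distance 2: (row=0, col=2), (row=1, col=1), (row=1, col=3), (row=2, col=0), (row=2, col=4), (row=3, col=1), (row=3, col=3), (row=4, col=2)  <- goal reached here
One shortest path (2 moves): (row=2, col=2) -> (row=2, col=3) -> (row=2, col=4)

Answer: Shortest path length: 2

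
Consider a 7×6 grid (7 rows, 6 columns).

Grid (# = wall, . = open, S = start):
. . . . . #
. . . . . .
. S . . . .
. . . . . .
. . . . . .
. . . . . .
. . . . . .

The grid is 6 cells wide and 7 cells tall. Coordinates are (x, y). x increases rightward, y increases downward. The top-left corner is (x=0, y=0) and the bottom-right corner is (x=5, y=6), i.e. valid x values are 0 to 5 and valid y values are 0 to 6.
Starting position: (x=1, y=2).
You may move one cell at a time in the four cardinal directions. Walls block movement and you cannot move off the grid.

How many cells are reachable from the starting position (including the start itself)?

Answer: Reachable cells: 41

Derivation:
BFS flood-fill from (x=1, y=2):
  Distance 0: (x=1, y=2)
  Distance 1: (x=1, y=1), (x=0, y=2), (x=2, y=2), (x=1, y=3)
  Distance 2: (x=1, y=0), (x=0, y=1), (x=2, y=1), (x=3, y=2), (x=0, y=3), (x=2, y=3), (x=1, y=4)
  Distance 3: (x=0, y=0), (x=2, y=0), (x=3, y=1), (x=4, y=2), (x=3, y=3), (x=0, y=4), (x=2, y=4), (x=1, y=5)
  Distance 4: (x=3, y=0), (x=4, y=1), (x=5, y=2), (x=4, y=3), (x=3, y=4), (x=0, y=5), (x=2, y=5), (x=1, y=6)
  Distance 5: (x=4, y=0), (x=5, y=1), (x=5, y=3), (x=4, y=4), (x=3, y=5), (x=0, y=6), (x=2, y=6)
  Distance 6: (x=5, y=4), (x=4, y=5), (x=3, y=6)
  Distance 7: (x=5, y=5), (x=4, y=6)
  Distance 8: (x=5, y=6)
Total reachable: 41 (grid has 41 open cells total)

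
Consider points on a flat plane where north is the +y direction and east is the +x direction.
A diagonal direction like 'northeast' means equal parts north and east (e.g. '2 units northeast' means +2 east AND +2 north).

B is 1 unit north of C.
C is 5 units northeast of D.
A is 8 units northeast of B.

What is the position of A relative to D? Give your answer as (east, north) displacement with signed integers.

Answer: A is at (east=13, north=14) relative to D.

Derivation:
Place D at the origin (east=0, north=0).
  C is 5 units northeast of D: delta (east=+5, north=+5); C at (east=5, north=5).
  B is 1 unit north of C: delta (east=+0, north=+1); B at (east=5, north=6).
  A is 8 units northeast of B: delta (east=+8, north=+8); A at (east=13, north=14).
Therefore A relative to D: (east=13, north=14).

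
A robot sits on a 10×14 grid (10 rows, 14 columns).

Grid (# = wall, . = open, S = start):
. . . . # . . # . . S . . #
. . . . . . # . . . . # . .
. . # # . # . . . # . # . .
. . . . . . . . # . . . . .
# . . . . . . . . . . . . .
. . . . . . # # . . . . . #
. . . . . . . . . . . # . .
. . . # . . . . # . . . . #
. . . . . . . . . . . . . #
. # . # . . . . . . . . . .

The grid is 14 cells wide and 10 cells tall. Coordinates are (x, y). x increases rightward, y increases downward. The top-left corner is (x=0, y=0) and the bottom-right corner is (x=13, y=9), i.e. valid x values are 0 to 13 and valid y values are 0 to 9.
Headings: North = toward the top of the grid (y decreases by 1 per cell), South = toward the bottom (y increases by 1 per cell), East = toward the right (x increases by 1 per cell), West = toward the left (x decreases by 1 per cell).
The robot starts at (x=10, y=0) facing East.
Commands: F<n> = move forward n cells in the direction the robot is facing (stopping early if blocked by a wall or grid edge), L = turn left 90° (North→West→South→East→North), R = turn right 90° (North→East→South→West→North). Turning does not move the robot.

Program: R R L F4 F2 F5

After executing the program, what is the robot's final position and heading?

Answer: Final position: (x=10, y=9), facing South

Derivation:
Start: (x=10, y=0), facing East
  R: turn right, now facing South
  R: turn right, now facing West
  L: turn left, now facing South
  F4: move forward 4, now at (x=10, y=4)
  F2: move forward 2, now at (x=10, y=6)
  F5: move forward 3/5 (blocked), now at (x=10, y=9)
Final: (x=10, y=9), facing South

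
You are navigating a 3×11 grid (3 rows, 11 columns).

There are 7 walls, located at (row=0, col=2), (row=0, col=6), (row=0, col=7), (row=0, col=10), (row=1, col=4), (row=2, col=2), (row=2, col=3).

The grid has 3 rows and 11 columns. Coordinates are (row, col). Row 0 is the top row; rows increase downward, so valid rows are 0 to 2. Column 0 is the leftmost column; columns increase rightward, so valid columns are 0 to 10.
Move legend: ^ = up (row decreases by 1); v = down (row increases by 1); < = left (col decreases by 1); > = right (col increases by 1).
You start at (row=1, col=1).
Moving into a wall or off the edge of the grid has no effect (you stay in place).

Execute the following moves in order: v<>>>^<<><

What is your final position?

Start: (row=1, col=1)
  v (down): (row=1, col=1) -> (row=2, col=1)
  < (left): (row=2, col=1) -> (row=2, col=0)
  > (right): (row=2, col=0) -> (row=2, col=1)
  > (right): blocked, stay at (row=2, col=1)
  > (right): blocked, stay at (row=2, col=1)
  ^ (up): (row=2, col=1) -> (row=1, col=1)
  < (left): (row=1, col=1) -> (row=1, col=0)
  < (left): blocked, stay at (row=1, col=0)
  > (right): (row=1, col=0) -> (row=1, col=1)
  < (left): (row=1, col=1) -> (row=1, col=0)
Final: (row=1, col=0)

Answer: Final position: (row=1, col=0)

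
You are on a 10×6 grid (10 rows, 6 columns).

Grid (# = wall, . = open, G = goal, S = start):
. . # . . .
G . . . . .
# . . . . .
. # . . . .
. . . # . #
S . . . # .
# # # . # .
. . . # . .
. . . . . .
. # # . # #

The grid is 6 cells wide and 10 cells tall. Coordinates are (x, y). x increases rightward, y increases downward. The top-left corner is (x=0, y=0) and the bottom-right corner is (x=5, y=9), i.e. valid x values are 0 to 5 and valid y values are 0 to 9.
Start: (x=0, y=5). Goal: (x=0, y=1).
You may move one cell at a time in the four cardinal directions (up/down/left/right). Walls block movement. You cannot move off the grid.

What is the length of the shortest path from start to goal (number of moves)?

BFS from (x=0, y=5) until reaching (x=0, y=1):
  Distance 0: (x=0, y=5)
  Distance 1: (x=0, y=4), (x=1, y=5)
  Distance 2: (x=0, y=3), (x=1, y=4), (x=2, y=5)
  Distance 3: (x=2, y=4), (x=3, y=5)
  Distance 4: (x=2, y=3), (x=3, y=6)
  Distance 5: (x=2, y=2), (x=3, y=3)
  Distance 6: (x=2, y=1), (x=1, y=2), (x=3, y=2), (x=4, y=3)
  Distance 7: (x=1, y=1), (x=3, y=1), (x=4, y=2), (x=5, y=3), (x=4, y=4)
  Distance 8: (x=1, y=0), (x=3, y=0), (x=0, y=1), (x=4, y=1), (x=5, y=2)  <- goal reached here
One shortest path (8 moves): (x=0, y=5) -> (x=1, y=5) -> (x=2, y=5) -> (x=2, y=4) -> (x=2, y=3) -> (x=2, y=2) -> (x=1, y=2) -> (x=1, y=1) -> (x=0, y=1)

Answer: Shortest path length: 8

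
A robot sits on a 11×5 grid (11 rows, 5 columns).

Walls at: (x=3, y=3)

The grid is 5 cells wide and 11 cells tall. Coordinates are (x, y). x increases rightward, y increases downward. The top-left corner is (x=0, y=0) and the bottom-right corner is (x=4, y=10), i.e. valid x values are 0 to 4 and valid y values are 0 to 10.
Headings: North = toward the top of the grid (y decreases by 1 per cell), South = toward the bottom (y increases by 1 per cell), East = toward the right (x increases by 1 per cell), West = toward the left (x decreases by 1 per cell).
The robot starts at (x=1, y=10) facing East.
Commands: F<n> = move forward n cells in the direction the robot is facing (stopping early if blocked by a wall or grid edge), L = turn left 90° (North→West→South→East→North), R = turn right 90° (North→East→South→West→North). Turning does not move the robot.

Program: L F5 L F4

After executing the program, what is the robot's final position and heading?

Answer: Final position: (x=0, y=5), facing West

Derivation:
Start: (x=1, y=10), facing East
  L: turn left, now facing North
  F5: move forward 5, now at (x=1, y=5)
  L: turn left, now facing West
  F4: move forward 1/4 (blocked), now at (x=0, y=5)
Final: (x=0, y=5), facing West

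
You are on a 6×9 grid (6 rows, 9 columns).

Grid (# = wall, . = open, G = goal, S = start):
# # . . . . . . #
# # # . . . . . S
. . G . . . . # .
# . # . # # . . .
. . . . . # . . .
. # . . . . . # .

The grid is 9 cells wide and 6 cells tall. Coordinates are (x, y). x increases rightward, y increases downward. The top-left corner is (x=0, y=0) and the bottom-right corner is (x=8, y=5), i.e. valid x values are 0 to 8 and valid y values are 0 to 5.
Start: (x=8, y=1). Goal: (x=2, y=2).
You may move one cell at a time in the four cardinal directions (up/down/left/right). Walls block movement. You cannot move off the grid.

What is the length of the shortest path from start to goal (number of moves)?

Answer: Shortest path length: 7

Derivation:
BFS from (x=8, y=1) until reaching (x=2, y=2):
  Distance 0: (x=8, y=1)
  Distance 1: (x=7, y=1), (x=8, y=2)
  Distance 2: (x=7, y=0), (x=6, y=1), (x=8, y=3)
  Distance 3: (x=6, y=0), (x=5, y=1), (x=6, y=2), (x=7, y=3), (x=8, y=4)
  Distance 4: (x=5, y=0), (x=4, y=1), (x=5, y=2), (x=6, y=3), (x=7, y=4), (x=8, y=5)
  Distance 5: (x=4, y=0), (x=3, y=1), (x=4, y=2), (x=6, y=4)
  Distance 6: (x=3, y=0), (x=3, y=2), (x=6, y=5)
  Distance 7: (x=2, y=0), (x=2, y=2), (x=3, y=3), (x=5, y=5)  <- goal reached here
One shortest path (7 moves): (x=8, y=1) -> (x=7, y=1) -> (x=6, y=1) -> (x=5, y=1) -> (x=4, y=1) -> (x=3, y=1) -> (x=3, y=2) -> (x=2, y=2)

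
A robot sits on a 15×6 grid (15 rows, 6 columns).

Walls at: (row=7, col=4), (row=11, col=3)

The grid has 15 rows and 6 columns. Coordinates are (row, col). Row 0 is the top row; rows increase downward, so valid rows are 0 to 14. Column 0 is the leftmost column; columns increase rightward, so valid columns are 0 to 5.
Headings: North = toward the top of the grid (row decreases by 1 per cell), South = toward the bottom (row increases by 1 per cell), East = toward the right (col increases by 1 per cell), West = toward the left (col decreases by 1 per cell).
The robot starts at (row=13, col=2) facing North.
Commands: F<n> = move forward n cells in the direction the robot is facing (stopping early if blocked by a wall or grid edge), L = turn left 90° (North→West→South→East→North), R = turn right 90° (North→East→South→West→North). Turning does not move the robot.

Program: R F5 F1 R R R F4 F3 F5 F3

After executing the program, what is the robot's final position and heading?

Start: (row=13, col=2), facing North
  R: turn right, now facing East
  F5: move forward 3/5 (blocked), now at (row=13, col=5)
  F1: move forward 0/1 (blocked), now at (row=13, col=5)
  R: turn right, now facing South
  R: turn right, now facing West
  R: turn right, now facing North
  F4: move forward 4, now at (row=9, col=5)
  F3: move forward 3, now at (row=6, col=5)
  F5: move forward 5, now at (row=1, col=5)
  F3: move forward 1/3 (blocked), now at (row=0, col=5)
Final: (row=0, col=5), facing North

Answer: Final position: (row=0, col=5), facing North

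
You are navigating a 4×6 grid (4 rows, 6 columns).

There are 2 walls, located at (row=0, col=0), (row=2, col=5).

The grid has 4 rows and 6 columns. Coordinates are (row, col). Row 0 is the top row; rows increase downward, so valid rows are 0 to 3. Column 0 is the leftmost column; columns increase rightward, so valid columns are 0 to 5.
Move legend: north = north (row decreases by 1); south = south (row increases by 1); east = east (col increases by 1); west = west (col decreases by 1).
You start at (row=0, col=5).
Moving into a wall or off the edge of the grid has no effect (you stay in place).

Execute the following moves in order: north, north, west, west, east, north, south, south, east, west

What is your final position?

Answer: Final position: (row=2, col=3)

Derivation:
Start: (row=0, col=5)
  north (north): blocked, stay at (row=0, col=5)
  north (north): blocked, stay at (row=0, col=5)
  west (west): (row=0, col=5) -> (row=0, col=4)
  west (west): (row=0, col=4) -> (row=0, col=3)
  east (east): (row=0, col=3) -> (row=0, col=4)
  north (north): blocked, stay at (row=0, col=4)
  south (south): (row=0, col=4) -> (row=1, col=4)
  south (south): (row=1, col=4) -> (row=2, col=4)
  east (east): blocked, stay at (row=2, col=4)
  west (west): (row=2, col=4) -> (row=2, col=3)
Final: (row=2, col=3)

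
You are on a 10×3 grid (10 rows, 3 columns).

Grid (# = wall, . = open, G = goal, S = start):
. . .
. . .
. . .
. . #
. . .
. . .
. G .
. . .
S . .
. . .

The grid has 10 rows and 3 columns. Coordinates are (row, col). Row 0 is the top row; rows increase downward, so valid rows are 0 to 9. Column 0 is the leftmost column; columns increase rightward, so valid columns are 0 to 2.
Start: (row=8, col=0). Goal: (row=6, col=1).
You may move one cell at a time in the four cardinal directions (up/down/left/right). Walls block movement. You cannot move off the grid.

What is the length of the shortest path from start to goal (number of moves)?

BFS from (row=8, col=0) until reaching (row=6, col=1):
  Distance 0: (row=8, col=0)
  Distance 1: (row=7, col=0), (row=8, col=1), (row=9, col=0)
  Distance 2: (row=6, col=0), (row=7, col=1), (row=8, col=2), (row=9, col=1)
  Distance 3: (row=5, col=0), (row=6, col=1), (row=7, col=2), (row=9, col=2)  <- goal reached here
One shortest path (3 moves): (row=8, col=0) -> (row=8, col=1) -> (row=7, col=1) -> (row=6, col=1)

Answer: Shortest path length: 3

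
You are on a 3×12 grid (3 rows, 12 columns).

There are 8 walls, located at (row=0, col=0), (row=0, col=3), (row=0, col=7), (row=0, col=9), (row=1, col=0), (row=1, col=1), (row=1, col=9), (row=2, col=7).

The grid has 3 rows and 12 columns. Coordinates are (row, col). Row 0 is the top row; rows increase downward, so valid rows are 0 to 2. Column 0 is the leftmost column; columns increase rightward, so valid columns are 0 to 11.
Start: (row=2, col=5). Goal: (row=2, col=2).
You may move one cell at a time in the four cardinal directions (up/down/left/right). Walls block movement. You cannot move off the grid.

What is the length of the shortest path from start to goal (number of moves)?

Answer: Shortest path length: 3

Derivation:
BFS from (row=2, col=5) until reaching (row=2, col=2):
  Distance 0: (row=2, col=5)
  Distance 1: (row=1, col=5), (row=2, col=4), (row=2, col=6)
  Distance 2: (row=0, col=5), (row=1, col=4), (row=1, col=6), (row=2, col=3)
  Distance 3: (row=0, col=4), (row=0, col=6), (row=1, col=3), (row=1, col=7), (row=2, col=2)  <- goal reached here
One shortest path (3 moves): (row=2, col=5) -> (row=2, col=4) -> (row=2, col=3) -> (row=2, col=2)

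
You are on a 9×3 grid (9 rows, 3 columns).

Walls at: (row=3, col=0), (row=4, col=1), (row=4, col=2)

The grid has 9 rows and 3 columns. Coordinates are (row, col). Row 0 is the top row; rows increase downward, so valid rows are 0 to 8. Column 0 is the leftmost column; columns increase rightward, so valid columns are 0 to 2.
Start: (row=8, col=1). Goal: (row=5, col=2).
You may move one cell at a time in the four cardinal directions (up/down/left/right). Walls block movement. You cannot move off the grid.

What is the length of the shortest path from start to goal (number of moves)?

BFS from (row=8, col=1) until reaching (row=5, col=2):
  Distance 0: (row=8, col=1)
  Distance 1: (row=7, col=1), (row=8, col=0), (row=8, col=2)
  Distance 2: (row=6, col=1), (row=7, col=0), (row=7, col=2)
  Distance 3: (row=5, col=1), (row=6, col=0), (row=6, col=2)
  Distance 4: (row=5, col=0), (row=5, col=2)  <- goal reached here
One shortest path (4 moves): (row=8, col=1) -> (row=8, col=2) -> (row=7, col=2) -> (row=6, col=2) -> (row=5, col=2)

Answer: Shortest path length: 4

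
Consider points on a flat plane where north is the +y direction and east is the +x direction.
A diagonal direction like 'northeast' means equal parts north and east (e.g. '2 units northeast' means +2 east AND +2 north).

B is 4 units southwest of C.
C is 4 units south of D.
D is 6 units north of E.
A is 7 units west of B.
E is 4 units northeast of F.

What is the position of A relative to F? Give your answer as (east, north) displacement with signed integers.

Answer: A is at (east=-7, north=2) relative to F.

Derivation:
Place F at the origin (east=0, north=0).
  E is 4 units northeast of F: delta (east=+4, north=+4); E at (east=4, north=4).
  D is 6 units north of E: delta (east=+0, north=+6); D at (east=4, north=10).
  C is 4 units south of D: delta (east=+0, north=-4); C at (east=4, north=6).
  B is 4 units southwest of C: delta (east=-4, north=-4); B at (east=0, north=2).
  A is 7 units west of B: delta (east=-7, north=+0); A at (east=-7, north=2).
Therefore A relative to F: (east=-7, north=2).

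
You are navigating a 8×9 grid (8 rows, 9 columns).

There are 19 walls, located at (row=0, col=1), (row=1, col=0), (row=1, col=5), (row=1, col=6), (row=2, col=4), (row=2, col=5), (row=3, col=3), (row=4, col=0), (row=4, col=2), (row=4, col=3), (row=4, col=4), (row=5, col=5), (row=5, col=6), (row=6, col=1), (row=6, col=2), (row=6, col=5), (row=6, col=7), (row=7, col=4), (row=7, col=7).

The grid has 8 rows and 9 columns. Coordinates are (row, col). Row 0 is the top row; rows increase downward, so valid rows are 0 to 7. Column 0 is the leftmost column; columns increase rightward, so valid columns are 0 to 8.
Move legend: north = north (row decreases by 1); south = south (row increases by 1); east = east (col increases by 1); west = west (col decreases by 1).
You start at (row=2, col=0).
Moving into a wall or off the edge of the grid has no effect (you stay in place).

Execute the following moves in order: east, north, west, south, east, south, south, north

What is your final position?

Start: (row=2, col=0)
  east (east): (row=2, col=0) -> (row=2, col=1)
  north (north): (row=2, col=1) -> (row=1, col=1)
  west (west): blocked, stay at (row=1, col=1)
  south (south): (row=1, col=1) -> (row=2, col=1)
  east (east): (row=2, col=1) -> (row=2, col=2)
  south (south): (row=2, col=2) -> (row=3, col=2)
  south (south): blocked, stay at (row=3, col=2)
  north (north): (row=3, col=2) -> (row=2, col=2)
Final: (row=2, col=2)

Answer: Final position: (row=2, col=2)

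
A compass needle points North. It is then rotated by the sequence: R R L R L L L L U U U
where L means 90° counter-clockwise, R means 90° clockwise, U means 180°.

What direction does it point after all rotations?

Start: North
  R (right (90° clockwise)) -> East
  R (right (90° clockwise)) -> South
  L (left (90° counter-clockwise)) -> East
  R (right (90° clockwise)) -> South
  L (left (90° counter-clockwise)) -> East
  L (left (90° counter-clockwise)) -> North
  L (left (90° counter-clockwise)) -> West
  L (left (90° counter-clockwise)) -> South
  U (U-turn (180°)) -> North
  U (U-turn (180°)) -> South
  U (U-turn (180°)) -> North
Final: North

Answer: Final heading: North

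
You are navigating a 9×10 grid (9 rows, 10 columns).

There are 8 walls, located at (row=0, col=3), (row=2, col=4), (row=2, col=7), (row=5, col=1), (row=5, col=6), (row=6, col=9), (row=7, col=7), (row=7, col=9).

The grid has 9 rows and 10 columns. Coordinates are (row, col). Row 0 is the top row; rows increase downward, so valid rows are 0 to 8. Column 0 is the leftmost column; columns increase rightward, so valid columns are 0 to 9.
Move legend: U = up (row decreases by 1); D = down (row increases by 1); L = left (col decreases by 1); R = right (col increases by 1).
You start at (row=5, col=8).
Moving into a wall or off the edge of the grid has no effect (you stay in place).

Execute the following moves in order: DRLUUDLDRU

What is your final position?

Start: (row=5, col=8)
  D (down): (row=5, col=8) -> (row=6, col=8)
  R (right): blocked, stay at (row=6, col=8)
  L (left): (row=6, col=8) -> (row=6, col=7)
  U (up): (row=6, col=7) -> (row=5, col=7)
  U (up): (row=5, col=7) -> (row=4, col=7)
  D (down): (row=4, col=7) -> (row=5, col=7)
  L (left): blocked, stay at (row=5, col=7)
  D (down): (row=5, col=7) -> (row=6, col=7)
  R (right): (row=6, col=7) -> (row=6, col=8)
  U (up): (row=6, col=8) -> (row=5, col=8)
Final: (row=5, col=8)

Answer: Final position: (row=5, col=8)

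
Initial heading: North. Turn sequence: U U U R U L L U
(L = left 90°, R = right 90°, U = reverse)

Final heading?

Start: North
  U (U-turn (180°)) -> South
  U (U-turn (180°)) -> North
  U (U-turn (180°)) -> South
  R (right (90° clockwise)) -> West
  U (U-turn (180°)) -> East
  L (left (90° counter-clockwise)) -> North
  L (left (90° counter-clockwise)) -> West
  U (U-turn (180°)) -> East
Final: East

Answer: Final heading: East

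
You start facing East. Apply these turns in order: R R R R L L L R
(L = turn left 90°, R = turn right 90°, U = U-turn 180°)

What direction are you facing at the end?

Answer: Final heading: West

Derivation:
Start: East
  R (right (90° clockwise)) -> South
  R (right (90° clockwise)) -> West
  R (right (90° clockwise)) -> North
  R (right (90° clockwise)) -> East
  L (left (90° counter-clockwise)) -> North
  L (left (90° counter-clockwise)) -> West
  L (left (90° counter-clockwise)) -> South
  R (right (90° clockwise)) -> West
Final: West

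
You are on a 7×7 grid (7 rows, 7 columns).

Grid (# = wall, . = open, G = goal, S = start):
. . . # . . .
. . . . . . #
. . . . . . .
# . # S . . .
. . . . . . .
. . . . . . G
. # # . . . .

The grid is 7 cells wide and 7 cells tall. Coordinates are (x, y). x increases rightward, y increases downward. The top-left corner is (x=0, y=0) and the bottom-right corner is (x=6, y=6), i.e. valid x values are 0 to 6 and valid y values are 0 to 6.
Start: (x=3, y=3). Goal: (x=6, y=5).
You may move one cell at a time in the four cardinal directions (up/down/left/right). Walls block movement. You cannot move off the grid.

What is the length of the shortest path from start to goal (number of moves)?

Answer: Shortest path length: 5

Derivation:
BFS from (x=3, y=3) until reaching (x=6, y=5):
  Distance 0: (x=3, y=3)
  Distance 1: (x=3, y=2), (x=4, y=3), (x=3, y=4)
  Distance 2: (x=3, y=1), (x=2, y=2), (x=4, y=2), (x=5, y=3), (x=2, y=4), (x=4, y=4), (x=3, y=5)
  Distance 3: (x=2, y=1), (x=4, y=1), (x=1, y=2), (x=5, y=2), (x=6, y=3), (x=1, y=4), (x=5, y=4), (x=2, y=5), (x=4, y=5), (x=3, y=6)
  Distance 4: (x=2, y=0), (x=4, y=0), (x=1, y=1), (x=5, y=1), (x=0, y=2), (x=6, y=2), (x=1, y=3), (x=0, y=4), (x=6, y=4), (x=1, y=5), (x=5, y=5), (x=4, y=6)
  Distance 5: (x=1, y=0), (x=5, y=0), (x=0, y=1), (x=0, y=5), (x=6, y=5), (x=5, y=6)  <- goal reached here
One shortest path (5 moves): (x=3, y=3) -> (x=4, y=3) -> (x=5, y=3) -> (x=6, y=3) -> (x=6, y=4) -> (x=6, y=5)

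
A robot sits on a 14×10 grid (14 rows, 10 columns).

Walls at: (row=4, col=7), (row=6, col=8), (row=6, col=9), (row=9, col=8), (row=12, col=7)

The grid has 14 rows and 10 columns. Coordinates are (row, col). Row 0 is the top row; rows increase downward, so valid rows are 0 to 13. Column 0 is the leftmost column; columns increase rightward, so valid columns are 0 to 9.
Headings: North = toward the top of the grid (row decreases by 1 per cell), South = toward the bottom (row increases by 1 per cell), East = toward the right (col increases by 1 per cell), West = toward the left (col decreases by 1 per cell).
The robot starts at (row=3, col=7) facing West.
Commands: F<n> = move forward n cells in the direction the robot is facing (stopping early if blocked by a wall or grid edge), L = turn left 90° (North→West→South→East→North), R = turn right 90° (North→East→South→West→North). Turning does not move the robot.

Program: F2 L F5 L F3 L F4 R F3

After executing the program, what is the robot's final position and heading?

Start: (row=3, col=7), facing West
  F2: move forward 2, now at (row=3, col=5)
  L: turn left, now facing South
  F5: move forward 5, now at (row=8, col=5)
  L: turn left, now facing East
  F3: move forward 3, now at (row=8, col=8)
  L: turn left, now facing North
  F4: move forward 1/4 (blocked), now at (row=7, col=8)
  R: turn right, now facing East
  F3: move forward 1/3 (blocked), now at (row=7, col=9)
Final: (row=7, col=9), facing East

Answer: Final position: (row=7, col=9), facing East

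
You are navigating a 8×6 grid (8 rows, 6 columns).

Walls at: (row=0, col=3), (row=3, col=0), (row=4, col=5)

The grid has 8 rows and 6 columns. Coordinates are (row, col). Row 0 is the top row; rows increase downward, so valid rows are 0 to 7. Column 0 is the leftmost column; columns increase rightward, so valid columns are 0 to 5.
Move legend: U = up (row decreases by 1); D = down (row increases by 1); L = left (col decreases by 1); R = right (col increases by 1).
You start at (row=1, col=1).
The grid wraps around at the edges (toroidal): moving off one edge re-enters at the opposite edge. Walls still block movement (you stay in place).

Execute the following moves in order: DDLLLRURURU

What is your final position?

Start: (row=1, col=1)
  D (down): (row=1, col=1) -> (row=2, col=1)
  D (down): (row=2, col=1) -> (row=3, col=1)
  [×3]L (left): blocked, stay at (row=3, col=1)
  R (right): (row=3, col=1) -> (row=3, col=2)
  U (up): (row=3, col=2) -> (row=2, col=2)
  R (right): (row=2, col=2) -> (row=2, col=3)
  U (up): (row=2, col=3) -> (row=1, col=3)
  R (right): (row=1, col=3) -> (row=1, col=4)
  U (up): (row=1, col=4) -> (row=0, col=4)
Final: (row=0, col=4)

Answer: Final position: (row=0, col=4)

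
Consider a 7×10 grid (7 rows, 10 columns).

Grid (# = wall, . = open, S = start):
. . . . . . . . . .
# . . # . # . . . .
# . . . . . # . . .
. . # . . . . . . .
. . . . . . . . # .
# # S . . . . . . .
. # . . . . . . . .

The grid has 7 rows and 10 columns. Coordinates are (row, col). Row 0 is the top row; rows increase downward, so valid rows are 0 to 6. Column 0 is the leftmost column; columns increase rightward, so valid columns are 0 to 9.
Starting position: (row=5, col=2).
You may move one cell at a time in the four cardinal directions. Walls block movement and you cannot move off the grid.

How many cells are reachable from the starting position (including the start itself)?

BFS flood-fill from (row=5, col=2):
  Distance 0: (row=5, col=2)
  Distance 1: (row=4, col=2), (row=5, col=3), (row=6, col=2)
  Distance 2: (row=4, col=1), (row=4, col=3), (row=5, col=4), (row=6, col=3)
  Distance 3: (row=3, col=1), (row=3, col=3), (row=4, col=0), (row=4, col=4), (row=5, col=5), (row=6, col=4)
  Distance 4: (row=2, col=1), (row=2, col=3), (row=3, col=0), (row=3, col=4), (row=4, col=5), (row=5, col=6), (row=6, col=5)
  Distance 5: (row=1, col=1), (row=2, col=2), (row=2, col=4), (row=3, col=5), (row=4, col=6), (row=5, col=7), (row=6, col=6)
  Distance 6: (row=0, col=1), (row=1, col=2), (row=1, col=4), (row=2, col=5), (row=3, col=6), (row=4, col=7), (row=5, col=8), (row=6, col=7)
  Distance 7: (row=0, col=0), (row=0, col=2), (row=0, col=4), (row=3, col=7), (row=5, col=9), (row=6, col=8)
  Distance 8: (row=0, col=3), (row=0, col=5), (row=2, col=7), (row=3, col=8), (row=4, col=9), (row=6, col=9)
  Distance 9: (row=0, col=6), (row=1, col=7), (row=2, col=8), (row=3, col=9)
  Distance 10: (row=0, col=7), (row=1, col=6), (row=1, col=8), (row=2, col=9)
  Distance 11: (row=0, col=8), (row=1, col=9)
  Distance 12: (row=0, col=9)
Total reachable: 59 (grid has 60 open cells total)

Answer: Reachable cells: 59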